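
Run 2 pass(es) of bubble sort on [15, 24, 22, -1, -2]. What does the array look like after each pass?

After pass 1: [15, 22, -1, -2, 24] (3 swaps)
After pass 2: [15, -1, -2, 22, 24] (2 swaps)
Total swaps: 5


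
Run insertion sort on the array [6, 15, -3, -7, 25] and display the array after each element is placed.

First element 6 is already 'sorted'
Insert 15: shifted 0 elements -> [6, 15, -3, -7, 25]
Insert -3: shifted 2 elements -> [-3, 6, 15, -7, 25]
Insert -7: shifted 3 elements -> [-7, -3, 6, 15, 25]
Insert 25: shifted 0 elements -> [-7, -3, 6, 15, 25]


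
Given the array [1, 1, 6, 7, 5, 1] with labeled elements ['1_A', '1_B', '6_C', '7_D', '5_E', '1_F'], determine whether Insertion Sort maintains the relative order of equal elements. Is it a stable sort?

Trace Insertion Sort on the labeled array (the key is the number; the letter only tracks identity):
  Insert 1_B at index 1: [1_A, 1_B, 6_C, 7_D, 5_E, 1_F]
  Insert 6_C at index 2: [1_A, 1_B, 6_C, 7_D, 5_E, 1_F]
  Insert 7_D at index 3: [1_A, 1_B, 6_C, 7_D, 5_E, 1_F]
  Insert 5_E at index 2: [1_A, 1_B, 5_E, 6_C, 7_D, 1_F]
  Insert 1_F at index 2: [1_A, 1_B, 1_F, 5_E, 6_C, 7_D]
Final order: [1_A, 1_B, 1_F, 5_E, 6_C, 7_D]
Equal keys:
  value 1: originally 1_A, 1_B, 1_F; after sorting 1_A, 1_B, 1_F -> order preserved
All equal keys kept their original relative order. Insertion Sort is stable: elements are shifted only while they are strictly greater than the key, so a key is inserted after any equal elements already placed.
Answer: Stable


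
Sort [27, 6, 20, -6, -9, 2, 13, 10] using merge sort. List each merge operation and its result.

Divide and conquer:
  Merge [27] + [6] -> [6, 27]
  Merge [20] + [-6] -> [-6, 20]
  Merge [6, 27] + [-6, 20] -> [-6, 6, 20, 27]
  Merge [-9] + [2] -> [-9, 2]
  Merge [13] + [10] -> [10, 13]
  Merge [-9, 2] + [10, 13] -> [-9, 2, 10, 13]
  Merge [-6, 6, 20, 27] + [-9, 2, 10, 13] -> [-9, -6, 2, 6, 10, 13, 20, 27]


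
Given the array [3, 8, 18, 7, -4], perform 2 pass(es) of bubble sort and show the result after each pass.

After pass 1: [3, 8, 7, -4, 18] (2 swaps)
After pass 2: [3, 7, -4, 8, 18] (2 swaps)
Total swaps: 4


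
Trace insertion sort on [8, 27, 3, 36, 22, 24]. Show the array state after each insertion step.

First element 8 is already 'sorted'
Insert 27: shifted 0 elements -> [8, 27, 3, 36, 22, 24]
Insert 3: shifted 2 elements -> [3, 8, 27, 36, 22, 24]
Insert 36: shifted 0 elements -> [3, 8, 27, 36, 22, 24]
Insert 22: shifted 2 elements -> [3, 8, 22, 27, 36, 24]
Insert 24: shifted 2 elements -> [3, 8, 22, 24, 27, 36]


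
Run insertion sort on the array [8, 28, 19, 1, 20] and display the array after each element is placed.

First element 8 is already 'sorted'
Insert 28: shifted 0 elements -> [8, 28, 19, 1, 20]
Insert 19: shifted 1 elements -> [8, 19, 28, 1, 20]
Insert 1: shifted 3 elements -> [1, 8, 19, 28, 20]
Insert 20: shifted 1 elements -> [1, 8, 19, 20, 28]


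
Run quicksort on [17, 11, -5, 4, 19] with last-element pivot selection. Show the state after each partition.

Partition 1: pivot=19 at index 4 -> [17, 11, -5, 4, 19]
Partition 2: pivot=4 at index 1 -> [-5, 4, 17, 11, 19]
Partition 3: pivot=11 at index 2 -> [-5, 4, 11, 17, 19]


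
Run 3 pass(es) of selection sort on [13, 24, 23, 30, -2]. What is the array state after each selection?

Pass 1: Select minimum -2 at index 4, swap -> [-2, 24, 23, 30, 13]
Pass 2: Select minimum 13 at index 4, swap -> [-2, 13, 23, 30, 24]
Pass 3: Select minimum 23 at index 2, swap -> [-2, 13, 23, 30, 24]


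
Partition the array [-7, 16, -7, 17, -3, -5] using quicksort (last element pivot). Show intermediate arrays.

Partition 1: pivot=-5 at index 2 -> [-7, -7, -5, 17, -3, 16]
Partition 2: pivot=-7 at index 1 -> [-7, -7, -5, 17, -3, 16]
Partition 3: pivot=16 at index 4 -> [-7, -7, -5, -3, 16, 17]


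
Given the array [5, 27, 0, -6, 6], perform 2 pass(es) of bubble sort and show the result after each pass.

After pass 1: [5, 0, -6, 6, 27] (3 swaps)
After pass 2: [0, -6, 5, 6, 27] (2 swaps)
Total swaps: 5


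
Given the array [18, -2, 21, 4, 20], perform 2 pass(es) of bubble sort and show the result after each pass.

After pass 1: [-2, 18, 4, 20, 21] (3 swaps)
After pass 2: [-2, 4, 18, 20, 21] (1 swaps)
Total swaps: 4


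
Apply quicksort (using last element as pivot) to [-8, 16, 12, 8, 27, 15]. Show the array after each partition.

Partition 1: pivot=15 at index 3 -> [-8, 12, 8, 15, 27, 16]
Partition 2: pivot=8 at index 1 -> [-8, 8, 12, 15, 27, 16]
Partition 3: pivot=16 at index 4 -> [-8, 8, 12, 15, 16, 27]


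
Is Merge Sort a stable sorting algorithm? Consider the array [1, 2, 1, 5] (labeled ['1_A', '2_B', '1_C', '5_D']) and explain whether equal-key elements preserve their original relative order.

Trace Merge Sort on the labeled array (the key is the number; the letter only tracks identity):
  Merge [1_A] + [2_B] -> [1_A, 2_B]
  Merge [1_C] + [5_D] -> [1_C, 5_D]
  Merge [1_A, 2_B] + [1_C, 5_D] -> [1_A, 1_C, 2_B, 5_D]
Final order: [1_A, 1_C, 2_B, 5_D]
Equal keys:
  value 1: originally 1_A, 1_C; after sorting 1_A, 1_C -> order preserved
All equal keys kept their original relative order. Merge Sort is stable: when the heads of the two halves are equal the merge takes from the left half first.
Answer: Stable


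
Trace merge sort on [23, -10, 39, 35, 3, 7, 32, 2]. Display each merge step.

Divide and conquer:
  Merge [23] + [-10] -> [-10, 23]
  Merge [39] + [35] -> [35, 39]
  Merge [-10, 23] + [35, 39] -> [-10, 23, 35, 39]
  Merge [3] + [7] -> [3, 7]
  Merge [32] + [2] -> [2, 32]
  Merge [3, 7] + [2, 32] -> [2, 3, 7, 32]
  Merge [-10, 23, 35, 39] + [2, 3, 7, 32] -> [-10, 2, 3, 7, 23, 32, 35, 39]


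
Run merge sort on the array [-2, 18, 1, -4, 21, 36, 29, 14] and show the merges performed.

Divide and conquer:
  Merge [-2] + [18] -> [-2, 18]
  Merge [1] + [-4] -> [-4, 1]
  Merge [-2, 18] + [-4, 1] -> [-4, -2, 1, 18]
  Merge [21] + [36] -> [21, 36]
  Merge [29] + [14] -> [14, 29]
  Merge [21, 36] + [14, 29] -> [14, 21, 29, 36]
  Merge [-4, -2, 1, 18] + [14, 21, 29, 36] -> [-4, -2, 1, 14, 18, 21, 29, 36]


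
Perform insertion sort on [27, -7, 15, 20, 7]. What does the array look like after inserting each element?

First element 27 is already 'sorted'
Insert -7: shifted 1 elements -> [-7, 27, 15, 20, 7]
Insert 15: shifted 1 elements -> [-7, 15, 27, 20, 7]
Insert 20: shifted 1 elements -> [-7, 15, 20, 27, 7]
Insert 7: shifted 3 elements -> [-7, 7, 15, 20, 27]


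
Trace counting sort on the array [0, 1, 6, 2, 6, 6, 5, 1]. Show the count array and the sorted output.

Count array: [1, 2, 1, 0, 0, 1, 3]
(count[i] = number of elements equal to i)
Cumulative count: [1, 3, 4, 4, 4, 5, 8]
Sorted: [0, 1, 1, 2, 5, 6, 6, 6]


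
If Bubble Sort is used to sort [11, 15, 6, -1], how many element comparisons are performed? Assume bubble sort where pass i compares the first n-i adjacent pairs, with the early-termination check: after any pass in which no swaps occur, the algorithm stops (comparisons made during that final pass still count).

Pass 1: compare adjacent pairs (0,1)..(2,3) = 3 comparison(s), 2 swap(s) -> [11, 6, -1, 15]
Pass 2: compare adjacent pairs (0,1)..(1,2) = 2 comparison(s), 2 swap(s) -> [6, -1, 11, 15]
Pass 3: compare adjacent pairs (0,1)..(0,1) = 1 comparison(s), 1 swap(s) -> [-1, 6, 11, 15]
Every pass made at least one swap, so all n-1 passes run.
Total comparisons: 3 + 2 + 1 = 6


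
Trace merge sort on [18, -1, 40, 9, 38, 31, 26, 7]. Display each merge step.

Divide and conquer:
  Merge [18] + [-1] -> [-1, 18]
  Merge [40] + [9] -> [9, 40]
  Merge [-1, 18] + [9, 40] -> [-1, 9, 18, 40]
  Merge [38] + [31] -> [31, 38]
  Merge [26] + [7] -> [7, 26]
  Merge [31, 38] + [7, 26] -> [7, 26, 31, 38]
  Merge [-1, 9, 18, 40] + [7, 26, 31, 38] -> [-1, 7, 9, 18, 26, 31, 38, 40]


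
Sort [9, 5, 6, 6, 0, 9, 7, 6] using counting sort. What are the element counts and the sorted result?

Count array: [1, 0, 0, 0, 0, 1, 3, 1, 0, 2]
(count[i] = number of elements equal to i)
Cumulative count: [1, 1, 1, 1, 1, 2, 5, 6, 6, 8]
Sorted: [0, 5, 6, 6, 6, 7, 9, 9]


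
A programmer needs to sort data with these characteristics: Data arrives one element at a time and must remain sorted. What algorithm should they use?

Best choice: Insertion sort
Reason: Insertion sort naturally handles online/streaming input by inserting each new element into sorted position


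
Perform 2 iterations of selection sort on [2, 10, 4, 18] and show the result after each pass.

Pass 1: Select minimum 2 at index 0, swap -> [2, 10, 4, 18]
Pass 2: Select minimum 4 at index 2, swap -> [2, 4, 10, 18]


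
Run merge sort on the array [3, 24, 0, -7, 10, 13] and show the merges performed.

Divide and conquer:
  Merge [24] + [0] -> [0, 24]
  Merge [3] + [0, 24] -> [0, 3, 24]
  Merge [10] + [13] -> [10, 13]
  Merge [-7] + [10, 13] -> [-7, 10, 13]
  Merge [0, 3, 24] + [-7, 10, 13] -> [-7, 0, 3, 10, 13, 24]


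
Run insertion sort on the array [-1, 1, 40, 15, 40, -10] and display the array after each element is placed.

First element -1 is already 'sorted'
Insert 1: shifted 0 elements -> [-1, 1, 40, 15, 40, -10]
Insert 40: shifted 0 elements -> [-1, 1, 40, 15, 40, -10]
Insert 15: shifted 1 elements -> [-1, 1, 15, 40, 40, -10]
Insert 40: shifted 0 elements -> [-1, 1, 15, 40, 40, -10]
Insert -10: shifted 5 elements -> [-10, -1, 1, 15, 40, 40]


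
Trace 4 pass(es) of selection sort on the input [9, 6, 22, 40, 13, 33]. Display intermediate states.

Pass 1: Select minimum 6 at index 1, swap -> [6, 9, 22, 40, 13, 33]
Pass 2: Select minimum 9 at index 1, swap -> [6, 9, 22, 40, 13, 33]
Pass 3: Select minimum 13 at index 4, swap -> [6, 9, 13, 40, 22, 33]
Pass 4: Select minimum 22 at index 4, swap -> [6, 9, 13, 22, 40, 33]


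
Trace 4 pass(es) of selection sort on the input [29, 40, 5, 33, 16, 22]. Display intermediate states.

Pass 1: Select minimum 5 at index 2, swap -> [5, 40, 29, 33, 16, 22]
Pass 2: Select minimum 16 at index 4, swap -> [5, 16, 29, 33, 40, 22]
Pass 3: Select minimum 22 at index 5, swap -> [5, 16, 22, 33, 40, 29]
Pass 4: Select minimum 29 at index 5, swap -> [5, 16, 22, 29, 40, 33]


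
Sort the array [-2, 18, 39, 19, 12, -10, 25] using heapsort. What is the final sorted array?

Build heap: [39, 19, 25, 18, 12, -10, -2]
Extract 39: [25, 19, -2, 18, 12, -10, 39]
Extract 25: [19, 18, -2, -10, 12, 25, 39]
Extract 19: [18, 12, -2, -10, 19, 25, 39]
Extract 18: [12, -10, -2, 18, 19, 25, 39]
Extract 12: [-2, -10, 12, 18, 19, 25, 39]
Extract -2: [-10, -2, 12, 18, 19, 25, 39]


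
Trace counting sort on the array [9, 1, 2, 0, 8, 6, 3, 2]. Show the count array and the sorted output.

Count array: [1, 1, 2, 1, 0, 0, 1, 0, 1, 1]
(count[i] = number of elements equal to i)
Cumulative count: [1, 2, 4, 5, 5, 5, 6, 6, 7, 8]
Sorted: [0, 1, 2, 2, 3, 6, 8, 9]


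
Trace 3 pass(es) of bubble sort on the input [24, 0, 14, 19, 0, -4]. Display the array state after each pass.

After pass 1: [0, 14, 19, 0, -4, 24] (5 swaps)
After pass 2: [0, 14, 0, -4, 19, 24] (2 swaps)
After pass 3: [0, 0, -4, 14, 19, 24] (2 swaps)
Total swaps: 9


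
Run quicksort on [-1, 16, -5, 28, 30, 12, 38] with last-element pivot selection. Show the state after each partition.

Partition 1: pivot=38 at index 6 -> [-1, 16, -5, 28, 30, 12, 38]
Partition 2: pivot=12 at index 2 -> [-1, -5, 12, 28, 30, 16, 38]
Partition 3: pivot=-5 at index 0 -> [-5, -1, 12, 28, 30, 16, 38]
Partition 4: pivot=16 at index 3 -> [-5, -1, 12, 16, 30, 28, 38]
Partition 5: pivot=28 at index 4 -> [-5, -1, 12, 16, 28, 30, 38]


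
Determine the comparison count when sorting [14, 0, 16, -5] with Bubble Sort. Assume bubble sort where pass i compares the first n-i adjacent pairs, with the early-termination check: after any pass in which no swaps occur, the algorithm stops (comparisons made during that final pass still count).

Pass 1: compare adjacent pairs (0,1)..(2,3) = 3 comparison(s), 2 swap(s) -> [0, 14, -5, 16]
Pass 2: compare adjacent pairs (0,1)..(1,2) = 2 comparison(s), 1 swap(s) -> [0, -5, 14, 16]
Pass 3: compare adjacent pairs (0,1)..(0,1) = 1 comparison(s), 1 swap(s) -> [-5, 0, 14, 16]
Every pass made at least one swap, so all n-1 passes run.
Total comparisons: 3 + 2 + 1 = 6


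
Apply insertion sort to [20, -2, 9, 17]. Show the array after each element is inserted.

First element 20 is already 'sorted'
Insert -2: shifted 1 elements -> [-2, 20, 9, 17]
Insert 9: shifted 1 elements -> [-2, 9, 20, 17]
Insert 17: shifted 1 elements -> [-2, 9, 17, 20]


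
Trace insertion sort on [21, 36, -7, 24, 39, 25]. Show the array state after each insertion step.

First element 21 is already 'sorted'
Insert 36: shifted 0 elements -> [21, 36, -7, 24, 39, 25]
Insert -7: shifted 2 elements -> [-7, 21, 36, 24, 39, 25]
Insert 24: shifted 1 elements -> [-7, 21, 24, 36, 39, 25]
Insert 39: shifted 0 elements -> [-7, 21, 24, 36, 39, 25]
Insert 25: shifted 2 elements -> [-7, 21, 24, 25, 36, 39]


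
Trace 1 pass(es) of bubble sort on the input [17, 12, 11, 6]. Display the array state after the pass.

After pass 1: [12, 11, 6, 17] (3 swaps)
Total swaps: 3


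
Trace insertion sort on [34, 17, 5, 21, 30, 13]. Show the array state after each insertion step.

First element 34 is already 'sorted'
Insert 17: shifted 1 elements -> [17, 34, 5, 21, 30, 13]
Insert 5: shifted 2 elements -> [5, 17, 34, 21, 30, 13]
Insert 21: shifted 1 elements -> [5, 17, 21, 34, 30, 13]
Insert 30: shifted 1 elements -> [5, 17, 21, 30, 34, 13]
Insert 13: shifted 4 elements -> [5, 13, 17, 21, 30, 34]


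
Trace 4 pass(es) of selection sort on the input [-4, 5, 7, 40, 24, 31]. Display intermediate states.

Pass 1: Select minimum -4 at index 0, swap -> [-4, 5, 7, 40, 24, 31]
Pass 2: Select minimum 5 at index 1, swap -> [-4, 5, 7, 40, 24, 31]
Pass 3: Select minimum 7 at index 2, swap -> [-4, 5, 7, 40, 24, 31]
Pass 4: Select minimum 24 at index 4, swap -> [-4, 5, 7, 24, 40, 31]


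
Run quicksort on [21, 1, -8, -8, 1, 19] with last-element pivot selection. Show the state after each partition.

Partition 1: pivot=19 at index 4 -> [1, -8, -8, 1, 19, 21]
Partition 2: pivot=1 at index 3 -> [1, -8, -8, 1, 19, 21]
Partition 3: pivot=-8 at index 1 -> [-8, -8, 1, 1, 19, 21]


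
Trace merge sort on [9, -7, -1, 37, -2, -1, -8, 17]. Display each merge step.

Divide and conquer:
  Merge [9] + [-7] -> [-7, 9]
  Merge [-1] + [37] -> [-1, 37]
  Merge [-7, 9] + [-1, 37] -> [-7, -1, 9, 37]
  Merge [-2] + [-1] -> [-2, -1]
  Merge [-8] + [17] -> [-8, 17]
  Merge [-2, -1] + [-8, 17] -> [-8, -2, -1, 17]
  Merge [-7, -1, 9, 37] + [-8, -2, -1, 17] -> [-8, -7, -2, -1, -1, 9, 17, 37]


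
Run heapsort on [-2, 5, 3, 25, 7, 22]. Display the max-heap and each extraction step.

Build heap: [25, 7, 22, 5, -2, 3]
Extract 25: [22, 7, 3, 5, -2, 25]
Extract 22: [7, 5, 3, -2, 22, 25]
Extract 7: [5, -2, 3, 7, 22, 25]
Extract 5: [3, -2, 5, 7, 22, 25]
Extract 3: [-2, 3, 5, 7, 22, 25]


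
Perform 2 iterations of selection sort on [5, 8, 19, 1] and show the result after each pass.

Pass 1: Select minimum 1 at index 3, swap -> [1, 8, 19, 5]
Pass 2: Select minimum 5 at index 3, swap -> [1, 5, 19, 8]


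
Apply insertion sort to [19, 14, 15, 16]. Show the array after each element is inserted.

First element 19 is already 'sorted'
Insert 14: shifted 1 elements -> [14, 19, 15, 16]
Insert 15: shifted 1 elements -> [14, 15, 19, 16]
Insert 16: shifted 1 elements -> [14, 15, 16, 19]


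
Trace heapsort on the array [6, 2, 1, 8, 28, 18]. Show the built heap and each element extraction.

Build heap: [28, 8, 18, 6, 2, 1]
Extract 28: [18, 8, 1, 6, 2, 28]
Extract 18: [8, 6, 1, 2, 18, 28]
Extract 8: [6, 2, 1, 8, 18, 28]
Extract 6: [2, 1, 6, 8, 18, 28]
Extract 2: [1, 2, 6, 8, 18, 28]


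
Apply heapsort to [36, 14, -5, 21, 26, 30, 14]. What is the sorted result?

Build heap: [36, 26, 30, 21, 14, -5, 14]
Extract 36: [30, 26, 14, 21, 14, -5, 36]
Extract 30: [26, 21, 14, -5, 14, 30, 36]
Extract 26: [21, 14, 14, -5, 26, 30, 36]
Extract 21: [14, -5, 14, 21, 26, 30, 36]
Extract 14: [14, -5, 14, 21, 26, 30, 36]
Extract 14: [-5, 14, 14, 21, 26, 30, 36]


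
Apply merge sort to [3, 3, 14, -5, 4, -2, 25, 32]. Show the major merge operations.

Divide and conquer:
  Merge [3] + [3] -> [3, 3]
  Merge [14] + [-5] -> [-5, 14]
  Merge [3, 3] + [-5, 14] -> [-5, 3, 3, 14]
  Merge [4] + [-2] -> [-2, 4]
  Merge [25] + [32] -> [25, 32]
  Merge [-2, 4] + [25, 32] -> [-2, 4, 25, 32]
  Merge [-5, 3, 3, 14] + [-2, 4, 25, 32] -> [-5, -2, 3, 3, 4, 14, 25, 32]


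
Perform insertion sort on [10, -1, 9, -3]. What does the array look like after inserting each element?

First element 10 is already 'sorted'
Insert -1: shifted 1 elements -> [-1, 10, 9, -3]
Insert 9: shifted 1 elements -> [-1, 9, 10, -3]
Insert -3: shifted 3 elements -> [-3, -1, 9, 10]


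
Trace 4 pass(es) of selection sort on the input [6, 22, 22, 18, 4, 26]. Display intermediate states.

Pass 1: Select minimum 4 at index 4, swap -> [4, 22, 22, 18, 6, 26]
Pass 2: Select minimum 6 at index 4, swap -> [4, 6, 22, 18, 22, 26]
Pass 3: Select minimum 18 at index 3, swap -> [4, 6, 18, 22, 22, 26]
Pass 4: Select minimum 22 at index 3, swap -> [4, 6, 18, 22, 22, 26]


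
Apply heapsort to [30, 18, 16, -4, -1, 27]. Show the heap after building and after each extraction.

Build heap: [30, 18, 27, -4, -1, 16]
Extract 30: [27, 18, 16, -4, -1, 30]
Extract 27: [18, -1, 16, -4, 27, 30]
Extract 18: [16, -1, -4, 18, 27, 30]
Extract 16: [-1, -4, 16, 18, 27, 30]
Extract -1: [-4, -1, 16, 18, 27, 30]


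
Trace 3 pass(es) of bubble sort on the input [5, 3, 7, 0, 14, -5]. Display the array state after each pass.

After pass 1: [3, 5, 0, 7, -5, 14] (3 swaps)
After pass 2: [3, 0, 5, -5, 7, 14] (2 swaps)
After pass 3: [0, 3, -5, 5, 7, 14] (2 swaps)
Total swaps: 7


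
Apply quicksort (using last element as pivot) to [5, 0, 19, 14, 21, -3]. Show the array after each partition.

Partition 1: pivot=-3 at index 0 -> [-3, 0, 19, 14, 21, 5]
Partition 2: pivot=5 at index 2 -> [-3, 0, 5, 14, 21, 19]
Partition 3: pivot=19 at index 4 -> [-3, 0, 5, 14, 19, 21]


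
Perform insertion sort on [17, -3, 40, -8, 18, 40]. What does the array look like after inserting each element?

First element 17 is already 'sorted'
Insert -3: shifted 1 elements -> [-3, 17, 40, -8, 18, 40]
Insert 40: shifted 0 elements -> [-3, 17, 40, -8, 18, 40]
Insert -8: shifted 3 elements -> [-8, -3, 17, 40, 18, 40]
Insert 18: shifted 1 elements -> [-8, -3, 17, 18, 40, 40]
Insert 40: shifted 0 elements -> [-8, -3, 17, 18, 40, 40]


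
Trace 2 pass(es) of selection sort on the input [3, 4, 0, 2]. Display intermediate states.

Pass 1: Select minimum 0 at index 2, swap -> [0, 4, 3, 2]
Pass 2: Select minimum 2 at index 3, swap -> [0, 2, 3, 4]


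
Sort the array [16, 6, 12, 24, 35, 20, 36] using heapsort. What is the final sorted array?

Build heap: [36, 35, 20, 24, 6, 16, 12]
Extract 36: [35, 24, 20, 12, 6, 16, 36]
Extract 35: [24, 16, 20, 12, 6, 35, 36]
Extract 24: [20, 16, 6, 12, 24, 35, 36]
Extract 20: [16, 12, 6, 20, 24, 35, 36]
Extract 16: [12, 6, 16, 20, 24, 35, 36]
Extract 12: [6, 12, 16, 20, 24, 35, 36]


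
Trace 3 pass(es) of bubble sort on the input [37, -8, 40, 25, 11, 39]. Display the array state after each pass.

After pass 1: [-8, 37, 25, 11, 39, 40] (4 swaps)
After pass 2: [-8, 25, 11, 37, 39, 40] (2 swaps)
After pass 3: [-8, 11, 25, 37, 39, 40] (1 swaps)
Total swaps: 7


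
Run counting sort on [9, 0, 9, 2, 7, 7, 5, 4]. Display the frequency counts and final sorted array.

Count array: [1, 0, 1, 0, 1, 1, 0, 2, 0, 2]
(count[i] = number of elements equal to i)
Cumulative count: [1, 1, 2, 2, 3, 4, 4, 6, 6, 8]
Sorted: [0, 2, 4, 5, 7, 7, 9, 9]


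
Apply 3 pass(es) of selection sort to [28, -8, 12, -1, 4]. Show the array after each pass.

Pass 1: Select minimum -8 at index 1, swap -> [-8, 28, 12, -1, 4]
Pass 2: Select minimum -1 at index 3, swap -> [-8, -1, 12, 28, 4]
Pass 3: Select minimum 4 at index 4, swap -> [-8, -1, 4, 28, 12]


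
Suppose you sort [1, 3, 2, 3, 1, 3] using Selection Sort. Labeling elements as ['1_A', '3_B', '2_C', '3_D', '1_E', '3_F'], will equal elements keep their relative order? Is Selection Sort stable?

Trace Selection Sort on the labeled array (the key is the number; the letter only tracks identity):
  Pass 1: minimum 1_A is already at index 0; no swap -> [1_A, 3_B, 2_C, 3_D, 1_E, 3_F]
  Pass 2: minimum of unsorted part is 1_E at index 4; swap it with 3_B at index 1 -> [1_A, 1_E, 2_C, 3_D, 3_B, 3_F]
  Pass 3: minimum 2_C is already at index 2; no swap -> [1_A, 1_E, 2_C, 3_D, 3_B, 3_F]
  Pass 4: minimum 3_D is already at index 3; no swap -> [1_A, 1_E, 2_C, 3_D, 3_B, 3_F]
  Pass 5: minimum 3_B is already at index 4; no swap -> [1_A, 1_E, 2_C, 3_D, 3_B, 3_F]
Final order: [1_A, 1_E, 2_C, 3_D, 3_B, 3_F]
Equal keys:
  value 1: originally 1_A, 1_E; after sorting 1_A, 1_E -> order preserved
  value 3: originally 3_B, 3_D, 3_F; after sorting 3_D, 3_B, 3_F -> order changed
Equal keys were reordered, so Selection Sort is not stable: the long-range swap that moves the minimum into place can carry an element past an equal key. (One such input is enough; an unstable sort may happen to preserve order on other inputs, but it gives no guarantee.)
Answer: Not stable


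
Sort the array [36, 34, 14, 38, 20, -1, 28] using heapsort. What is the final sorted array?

Build heap: [38, 36, 28, 34, 20, -1, 14]
Extract 38: [36, 34, 28, 14, 20, -1, 38]
Extract 36: [34, 20, 28, 14, -1, 36, 38]
Extract 34: [28, 20, -1, 14, 34, 36, 38]
Extract 28: [20, 14, -1, 28, 34, 36, 38]
Extract 20: [14, -1, 20, 28, 34, 36, 38]
Extract 14: [-1, 14, 20, 28, 34, 36, 38]


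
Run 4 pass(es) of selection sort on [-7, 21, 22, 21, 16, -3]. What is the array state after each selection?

Pass 1: Select minimum -7 at index 0, swap -> [-7, 21, 22, 21, 16, -3]
Pass 2: Select minimum -3 at index 5, swap -> [-7, -3, 22, 21, 16, 21]
Pass 3: Select minimum 16 at index 4, swap -> [-7, -3, 16, 21, 22, 21]
Pass 4: Select minimum 21 at index 3, swap -> [-7, -3, 16, 21, 22, 21]


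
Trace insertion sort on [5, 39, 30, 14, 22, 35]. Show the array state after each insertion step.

First element 5 is already 'sorted'
Insert 39: shifted 0 elements -> [5, 39, 30, 14, 22, 35]
Insert 30: shifted 1 elements -> [5, 30, 39, 14, 22, 35]
Insert 14: shifted 2 elements -> [5, 14, 30, 39, 22, 35]
Insert 22: shifted 2 elements -> [5, 14, 22, 30, 39, 35]
Insert 35: shifted 1 elements -> [5, 14, 22, 30, 35, 39]


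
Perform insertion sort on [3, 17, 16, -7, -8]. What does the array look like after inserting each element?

First element 3 is already 'sorted'
Insert 17: shifted 0 elements -> [3, 17, 16, -7, -8]
Insert 16: shifted 1 elements -> [3, 16, 17, -7, -8]
Insert -7: shifted 3 elements -> [-7, 3, 16, 17, -8]
Insert -8: shifted 4 elements -> [-8, -7, 3, 16, 17]


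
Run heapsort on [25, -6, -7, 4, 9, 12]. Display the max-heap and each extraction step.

Build heap: [25, 9, 12, 4, -6, -7]
Extract 25: [12, 9, -7, 4, -6, 25]
Extract 12: [9, 4, -7, -6, 12, 25]
Extract 9: [4, -6, -7, 9, 12, 25]
Extract 4: [-6, -7, 4, 9, 12, 25]
Extract -6: [-7, -6, 4, 9, 12, 25]


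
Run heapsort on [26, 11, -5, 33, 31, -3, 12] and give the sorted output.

Build heap: [33, 31, 12, 11, 26, -3, -5]
Extract 33: [31, 26, 12, 11, -5, -3, 33]
Extract 31: [26, 11, 12, -3, -5, 31, 33]
Extract 26: [12, 11, -5, -3, 26, 31, 33]
Extract 12: [11, -3, -5, 12, 26, 31, 33]
Extract 11: [-3, -5, 11, 12, 26, 31, 33]
Extract -3: [-5, -3, 11, 12, 26, 31, 33]


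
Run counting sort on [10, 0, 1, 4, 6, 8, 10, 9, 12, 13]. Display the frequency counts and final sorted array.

Count array: [1, 1, 0, 0, 1, 0, 1, 0, 1, 1, 2, 0, 1, 1]
(count[i] = number of elements equal to i)
Cumulative count: [1, 2, 2, 2, 3, 3, 4, 4, 5, 6, 8, 8, 9, 10]
Sorted: [0, 1, 4, 6, 8, 9, 10, 10, 12, 13]


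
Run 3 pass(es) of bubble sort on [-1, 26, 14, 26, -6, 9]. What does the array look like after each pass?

After pass 1: [-1, 14, 26, -6, 9, 26] (3 swaps)
After pass 2: [-1, 14, -6, 9, 26, 26] (2 swaps)
After pass 3: [-1, -6, 9, 14, 26, 26] (2 swaps)
Total swaps: 7


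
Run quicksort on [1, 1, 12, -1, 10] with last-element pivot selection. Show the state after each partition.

Partition 1: pivot=10 at index 3 -> [1, 1, -1, 10, 12]
Partition 2: pivot=-1 at index 0 -> [-1, 1, 1, 10, 12]
Partition 3: pivot=1 at index 2 -> [-1, 1, 1, 10, 12]


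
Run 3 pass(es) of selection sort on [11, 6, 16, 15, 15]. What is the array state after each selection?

Pass 1: Select minimum 6 at index 1, swap -> [6, 11, 16, 15, 15]
Pass 2: Select minimum 11 at index 1, swap -> [6, 11, 16, 15, 15]
Pass 3: Select minimum 15 at index 3, swap -> [6, 11, 15, 16, 15]


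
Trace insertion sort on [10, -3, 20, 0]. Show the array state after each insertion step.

First element 10 is already 'sorted'
Insert -3: shifted 1 elements -> [-3, 10, 20, 0]
Insert 20: shifted 0 elements -> [-3, 10, 20, 0]
Insert 0: shifted 2 elements -> [-3, 0, 10, 20]


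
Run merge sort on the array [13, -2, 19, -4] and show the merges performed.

Divide and conquer:
  Merge [13] + [-2] -> [-2, 13]
  Merge [19] + [-4] -> [-4, 19]
  Merge [-2, 13] + [-4, 19] -> [-4, -2, 13, 19]


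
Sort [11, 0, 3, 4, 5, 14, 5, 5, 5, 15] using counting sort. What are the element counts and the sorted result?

Count array: [1, 0, 0, 1, 1, 4, 0, 0, 0, 0, 0, 1, 0, 0, 1, 1]
(count[i] = number of elements equal to i)
Cumulative count: [1, 1, 1, 2, 3, 7, 7, 7, 7, 7, 7, 8, 8, 8, 9, 10]
Sorted: [0, 3, 4, 5, 5, 5, 5, 11, 14, 15]


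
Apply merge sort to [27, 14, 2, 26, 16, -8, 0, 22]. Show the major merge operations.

Divide and conquer:
  Merge [27] + [14] -> [14, 27]
  Merge [2] + [26] -> [2, 26]
  Merge [14, 27] + [2, 26] -> [2, 14, 26, 27]
  Merge [16] + [-8] -> [-8, 16]
  Merge [0] + [22] -> [0, 22]
  Merge [-8, 16] + [0, 22] -> [-8, 0, 16, 22]
  Merge [2, 14, 26, 27] + [-8, 0, 16, 22] -> [-8, 0, 2, 14, 16, 22, 26, 27]


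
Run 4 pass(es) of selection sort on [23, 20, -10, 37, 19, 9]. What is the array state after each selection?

Pass 1: Select minimum -10 at index 2, swap -> [-10, 20, 23, 37, 19, 9]
Pass 2: Select minimum 9 at index 5, swap -> [-10, 9, 23, 37, 19, 20]
Pass 3: Select minimum 19 at index 4, swap -> [-10, 9, 19, 37, 23, 20]
Pass 4: Select minimum 20 at index 5, swap -> [-10, 9, 19, 20, 23, 37]


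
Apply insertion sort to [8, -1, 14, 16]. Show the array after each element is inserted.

First element 8 is already 'sorted'
Insert -1: shifted 1 elements -> [-1, 8, 14, 16]
Insert 14: shifted 0 elements -> [-1, 8, 14, 16]
Insert 16: shifted 0 elements -> [-1, 8, 14, 16]


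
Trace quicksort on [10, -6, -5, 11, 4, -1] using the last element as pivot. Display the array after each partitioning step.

Partition 1: pivot=-1 at index 2 -> [-6, -5, -1, 11, 4, 10]
Partition 2: pivot=-5 at index 1 -> [-6, -5, -1, 11, 4, 10]
Partition 3: pivot=10 at index 4 -> [-6, -5, -1, 4, 10, 11]


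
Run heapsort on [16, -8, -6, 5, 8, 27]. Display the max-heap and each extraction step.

Build heap: [27, 8, 16, 5, -8, -6]
Extract 27: [16, 8, -6, 5, -8, 27]
Extract 16: [8, 5, -6, -8, 16, 27]
Extract 8: [5, -8, -6, 8, 16, 27]
Extract 5: [-6, -8, 5, 8, 16, 27]
Extract -6: [-8, -6, 5, 8, 16, 27]


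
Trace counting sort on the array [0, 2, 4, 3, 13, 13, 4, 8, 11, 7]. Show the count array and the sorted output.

Count array: [1, 0, 1, 1, 2, 0, 0, 1, 1, 0, 0, 1, 0, 2]
(count[i] = number of elements equal to i)
Cumulative count: [1, 1, 2, 3, 5, 5, 5, 6, 7, 7, 7, 8, 8, 10]
Sorted: [0, 2, 3, 4, 4, 7, 8, 11, 13, 13]


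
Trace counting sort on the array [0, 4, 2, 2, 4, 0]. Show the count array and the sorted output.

Count array: [2, 0, 2, 0, 2]
(count[i] = number of elements equal to i)
Cumulative count: [2, 2, 4, 4, 6]
Sorted: [0, 0, 2, 2, 4, 4]


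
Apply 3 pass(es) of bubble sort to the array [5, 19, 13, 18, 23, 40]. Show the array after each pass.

After pass 1: [5, 13, 18, 19, 23, 40] (2 swaps)
After pass 2: [5, 13, 18, 19, 23, 40] (0 swaps)
After pass 3: [5, 13, 18, 19, 23, 40] (0 swaps)
Total swaps: 2


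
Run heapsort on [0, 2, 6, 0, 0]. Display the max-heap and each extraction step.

Build heap: [6, 2, 0, 0, 0]
Extract 6: [2, 0, 0, 0, 6]
Extract 2: [0, 0, 0, 2, 6]
Extract 0: [0, 0, 0, 2, 6]
Extract 0: [0, 0, 0, 2, 6]


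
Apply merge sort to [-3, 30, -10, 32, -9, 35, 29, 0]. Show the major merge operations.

Divide and conquer:
  Merge [-3] + [30] -> [-3, 30]
  Merge [-10] + [32] -> [-10, 32]
  Merge [-3, 30] + [-10, 32] -> [-10, -3, 30, 32]
  Merge [-9] + [35] -> [-9, 35]
  Merge [29] + [0] -> [0, 29]
  Merge [-9, 35] + [0, 29] -> [-9, 0, 29, 35]
  Merge [-10, -3, 30, 32] + [-9, 0, 29, 35] -> [-10, -9, -3, 0, 29, 30, 32, 35]


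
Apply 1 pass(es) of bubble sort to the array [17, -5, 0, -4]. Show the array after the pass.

After pass 1: [-5, 0, -4, 17] (3 swaps)
Total swaps: 3


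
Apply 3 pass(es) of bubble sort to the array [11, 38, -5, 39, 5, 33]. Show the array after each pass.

After pass 1: [11, -5, 38, 5, 33, 39] (3 swaps)
After pass 2: [-5, 11, 5, 33, 38, 39] (3 swaps)
After pass 3: [-5, 5, 11, 33, 38, 39] (1 swaps)
Total swaps: 7


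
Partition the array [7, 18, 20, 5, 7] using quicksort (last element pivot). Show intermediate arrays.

Partition 1: pivot=7 at index 2 -> [7, 5, 7, 18, 20]
Partition 2: pivot=5 at index 0 -> [5, 7, 7, 18, 20]
Partition 3: pivot=20 at index 4 -> [5, 7, 7, 18, 20]


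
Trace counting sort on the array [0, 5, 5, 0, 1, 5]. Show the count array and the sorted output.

Count array: [2, 1, 0, 0, 0, 3]
(count[i] = number of elements equal to i)
Cumulative count: [2, 3, 3, 3, 3, 6]
Sorted: [0, 0, 1, 5, 5, 5]


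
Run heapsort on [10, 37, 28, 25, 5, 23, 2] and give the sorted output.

Build heap: [37, 25, 28, 10, 5, 23, 2]
Extract 37: [28, 25, 23, 10, 5, 2, 37]
Extract 28: [25, 10, 23, 2, 5, 28, 37]
Extract 25: [23, 10, 5, 2, 25, 28, 37]
Extract 23: [10, 2, 5, 23, 25, 28, 37]
Extract 10: [5, 2, 10, 23, 25, 28, 37]
Extract 5: [2, 5, 10, 23, 25, 28, 37]


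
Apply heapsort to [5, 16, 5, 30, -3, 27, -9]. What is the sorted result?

Build heap: [30, 16, 27, 5, -3, 5, -9]
Extract 30: [27, 16, 5, 5, -3, -9, 30]
Extract 27: [16, 5, 5, -9, -3, 27, 30]
Extract 16: [5, -3, 5, -9, 16, 27, 30]
Extract 5: [5, -3, -9, 5, 16, 27, 30]
Extract 5: [-3, -9, 5, 5, 16, 27, 30]
Extract -3: [-9, -3, 5, 5, 16, 27, 30]


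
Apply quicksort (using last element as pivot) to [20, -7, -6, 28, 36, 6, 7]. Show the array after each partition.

Partition 1: pivot=7 at index 3 -> [-7, -6, 6, 7, 36, 20, 28]
Partition 2: pivot=6 at index 2 -> [-7, -6, 6, 7, 36, 20, 28]
Partition 3: pivot=-6 at index 1 -> [-7, -6, 6, 7, 36, 20, 28]
Partition 4: pivot=28 at index 5 -> [-7, -6, 6, 7, 20, 28, 36]


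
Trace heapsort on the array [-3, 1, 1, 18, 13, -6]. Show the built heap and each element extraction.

Build heap: [18, 13, 1, 1, -3, -6]
Extract 18: [13, 1, 1, -6, -3, 18]
Extract 13: [1, -3, 1, -6, 13, 18]
Extract 1: [1, -3, -6, 1, 13, 18]
Extract 1: [-3, -6, 1, 1, 13, 18]
Extract -3: [-6, -3, 1, 1, 13, 18]


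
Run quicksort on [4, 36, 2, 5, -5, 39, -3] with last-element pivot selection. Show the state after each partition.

Partition 1: pivot=-3 at index 1 -> [-5, -3, 2, 5, 4, 39, 36]
Partition 2: pivot=36 at index 5 -> [-5, -3, 2, 5, 4, 36, 39]
Partition 3: pivot=4 at index 3 -> [-5, -3, 2, 4, 5, 36, 39]


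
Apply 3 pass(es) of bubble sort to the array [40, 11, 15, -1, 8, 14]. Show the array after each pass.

After pass 1: [11, 15, -1, 8, 14, 40] (5 swaps)
After pass 2: [11, -1, 8, 14, 15, 40] (3 swaps)
After pass 3: [-1, 8, 11, 14, 15, 40] (2 swaps)
Total swaps: 10


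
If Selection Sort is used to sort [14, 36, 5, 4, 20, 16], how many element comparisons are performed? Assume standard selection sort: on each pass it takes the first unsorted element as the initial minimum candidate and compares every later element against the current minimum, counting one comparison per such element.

Pass 1: scan indices 1..5 for the minimum = 5 comparison(s); min is 4, place at index 0 -> [4, 36, 5, 14, 20, 16]
Pass 2: scan indices 2..5 for the minimum = 4 comparison(s); min is 5, place at index 1 -> [4, 5, 36, 14, 20, 16]
Pass 3: scan indices 3..5 for the minimum = 3 comparison(s); min is 14, place at index 2 -> [4, 5, 14, 36, 20, 16]
Pass 4: scan indices 4..5 for the minimum = 2 comparison(s); min is 16, place at index 3 -> [4, 5, 14, 16, 20, 36]
Pass 5: scan indices 5..5 for the minimum = 1 comparison(s); min is 20, place at index 4 -> [4, 5, 14, 16, 20, 36]
Selection sort always scans the whole unsorted suffix, so the count is (n-1) + (n-2) + ... + 1 = n(n-1)/2 = 6*5/2 = 15 regardless of the input order.
Total comparisons: 5 + 4 + 3 + 2 + 1 = 15


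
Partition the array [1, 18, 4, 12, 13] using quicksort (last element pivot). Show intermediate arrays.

Partition 1: pivot=13 at index 3 -> [1, 4, 12, 13, 18]
Partition 2: pivot=12 at index 2 -> [1, 4, 12, 13, 18]
Partition 3: pivot=4 at index 1 -> [1, 4, 12, 13, 18]


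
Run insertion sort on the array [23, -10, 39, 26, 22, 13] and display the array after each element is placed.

First element 23 is already 'sorted'
Insert -10: shifted 1 elements -> [-10, 23, 39, 26, 22, 13]
Insert 39: shifted 0 elements -> [-10, 23, 39, 26, 22, 13]
Insert 26: shifted 1 elements -> [-10, 23, 26, 39, 22, 13]
Insert 22: shifted 3 elements -> [-10, 22, 23, 26, 39, 13]
Insert 13: shifted 4 elements -> [-10, 13, 22, 23, 26, 39]


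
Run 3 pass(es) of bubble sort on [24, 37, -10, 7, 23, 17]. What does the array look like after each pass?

After pass 1: [24, -10, 7, 23, 17, 37] (4 swaps)
After pass 2: [-10, 7, 23, 17, 24, 37] (4 swaps)
After pass 3: [-10, 7, 17, 23, 24, 37] (1 swaps)
Total swaps: 9


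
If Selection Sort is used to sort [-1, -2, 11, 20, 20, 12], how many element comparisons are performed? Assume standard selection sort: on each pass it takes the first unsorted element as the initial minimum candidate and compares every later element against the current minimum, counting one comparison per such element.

Pass 1: scan indices 1..5 for the minimum = 5 comparison(s); min is -2, place at index 0 -> [-2, -1, 11, 20, 20, 12]
Pass 2: scan indices 2..5 for the minimum = 4 comparison(s); min is -1, place at index 1 -> [-2, -1, 11, 20, 20, 12]
Pass 3: scan indices 3..5 for the minimum = 3 comparison(s); min is 11, place at index 2 -> [-2, -1, 11, 20, 20, 12]
Pass 4: scan indices 4..5 for the minimum = 2 comparison(s); min is 12, place at index 3 -> [-2, -1, 11, 12, 20, 20]
Pass 5: scan indices 5..5 for the minimum = 1 comparison(s); min is 20, place at index 4 -> [-2, -1, 11, 12, 20, 20]
Selection sort always scans the whole unsorted suffix, so the count is (n-1) + (n-2) + ... + 1 = n(n-1)/2 = 6*5/2 = 15 regardless of the input order.
Total comparisons: 5 + 4 + 3 + 2 + 1 = 15


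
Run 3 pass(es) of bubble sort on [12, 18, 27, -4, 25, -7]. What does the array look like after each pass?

After pass 1: [12, 18, -4, 25, -7, 27] (3 swaps)
After pass 2: [12, -4, 18, -7, 25, 27] (2 swaps)
After pass 3: [-4, 12, -7, 18, 25, 27] (2 swaps)
Total swaps: 7


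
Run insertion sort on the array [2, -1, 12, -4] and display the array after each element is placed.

First element 2 is already 'sorted'
Insert -1: shifted 1 elements -> [-1, 2, 12, -4]
Insert 12: shifted 0 elements -> [-1, 2, 12, -4]
Insert -4: shifted 3 elements -> [-4, -1, 2, 12]


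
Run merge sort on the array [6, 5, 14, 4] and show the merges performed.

Divide and conquer:
  Merge [6] + [5] -> [5, 6]
  Merge [14] + [4] -> [4, 14]
  Merge [5, 6] + [4, 14] -> [4, 5, 6, 14]


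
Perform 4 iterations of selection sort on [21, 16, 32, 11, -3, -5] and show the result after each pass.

Pass 1: Select minimum -5 at index 5, swap -> [-5, 16, 32, 11, -3, 21]
Pass 2: Select minimum -3 at index 4, swap -> [-5, -3, 32, 11, 16, 21]
Pass 3: Select minimum 11 at index 3, swap -> [-5, -3, 11, 32, 16, 21]
Pass 4: Select minimum 16 at index 4, swap -> [-5, -3, 11, 16, 32, 21]


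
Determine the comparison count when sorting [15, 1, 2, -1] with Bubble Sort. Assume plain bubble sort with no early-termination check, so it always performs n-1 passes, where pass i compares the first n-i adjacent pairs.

Pass 1: compare adjacent pairs (0,1)..(2,3) = 3 comparison(s), 3 swap(s) -> [1, 2, -1, 15]
Pass 2: compare adjacent pairs (0,1)..(1,2) = 2 comparison(s), 1 swap(s) -> [1, -1, 2, 15]
Pass 3: compare adjacent pairs (0,1)..(0,1) = 1 comparison(s), 1 swap(s) -> [-1, 1, 2, 15]
Total comparisons: 3 + 2 + 1 = 6


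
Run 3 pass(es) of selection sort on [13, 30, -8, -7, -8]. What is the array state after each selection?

Pass 1: Select minimum -8 at index 2, swap -> [-8, 30, 13, -7, -8]
Pass 2: Select minimum -8 at index 4, swap -> [-8, -8, 13, -7, 30]
Pass 3: Select minimum -7 at index 3, swap -> [-8, -8, -7, 13, 30]


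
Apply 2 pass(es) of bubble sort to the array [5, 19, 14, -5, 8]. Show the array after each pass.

After pass 1: [5, 14, -5, 8, 19] (3 swaps)
After pass 2: [5, -5, 8, 14, 19] (2 swaps)
Total swaps: 5


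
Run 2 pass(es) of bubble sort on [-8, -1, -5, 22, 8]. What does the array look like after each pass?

After pass 1: [-8, -5, -1, 8, 22] (2 swaps)
After pass 2: [-8, -5, -1, 8, 22] (0 swaps)
Total swaps: 2


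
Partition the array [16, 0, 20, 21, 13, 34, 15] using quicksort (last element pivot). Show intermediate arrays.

Partition 1: pivot=15 at index 2 -> [0, 13, 15, 21, 16, 34, 20]
Partition 2: pivot=13 at index 1 -> [0, 13, 15, 21, 16, 34, 20]
Partition 3: pivot=20 at index 4 -> [0, 13, 15, 16, 20, 34, 21]
Partition 4: pivot=21 at index 5 -> [0, 13, 15, 16, 20, 21, 34]


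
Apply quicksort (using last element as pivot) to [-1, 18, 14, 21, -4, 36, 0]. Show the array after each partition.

Partition 1: pivot=0 at index 2 -> [-1, -4, 0, 21, 18, 36, 14]
Partition 2: pivot=-4 at index 0 -> [-4, -1, 0, 21, 18, 36, 14]
Partition 3: pivot=14 at index 3 -> [-4, -1, 0, 14, 18, 36, 21]
Partition 4: pivot=21 at index 5 -> [-4, -1, 0, 14, 18, 21, 36]


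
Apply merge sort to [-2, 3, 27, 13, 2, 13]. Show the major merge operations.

Divide and conquer:
  Merge [3] + [27] -> [3, 27]
  Merge [-2] + [3, 27] -> [-2, 3, 27]
  Merge [2] + [13] -> [2, 13]
  Merge [13] + [2, 13] -> [2, 13, 13]
  Merge [-2, 3, 27] + [2, 13, 13] -> [-2, 2, 3, 13, 13, 27]


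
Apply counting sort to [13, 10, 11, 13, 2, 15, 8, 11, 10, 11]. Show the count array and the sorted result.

Count array: [0, 0, 1, 0, 0, 0, 0, 0, 1, 0, 2, 3, 0, 2, 0, 1]
(count[i] = number of elements equal to i)
Cumulative count: [0, 0, 1, 1, 1, 1, 1, 1, 2, 2, 4, 7, 7, 9, 9, 10]
Sorted: [2, 8, 10, 10, 11, 11, 11, 13, 13, 15]


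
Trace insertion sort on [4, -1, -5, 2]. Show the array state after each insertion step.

First element 4 is already 'sorted'
Insert -1: shifted 1 elements -> [-1, 4, -5, 2]
Insert -5: shifted 2 elements -> [-5, -1, 4, 2]
Insert 2: shifted 1 elements -> [-5, -1, 2, 4]


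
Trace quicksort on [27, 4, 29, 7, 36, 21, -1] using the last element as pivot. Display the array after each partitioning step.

Partition 1: pivot=-1 at index 0 -> [-1, 4, 29, 7, 36, 21, 27]
Partition 2: pivot=27 at index 4 -> [-1, 4, 7, 21, 27, 29, 36]
Partition 3: pivot=21 at index 3 -> [-1, 4, 7, 21, 27, 29, 36]
Partition 4: pivot=7 at index 2 -> [-1, 4, 7, 21, 27, 29, 36]
Partition 5: pivot=36 at index 6 -> [-1, 4, 7, 21, 27, 29, 36]


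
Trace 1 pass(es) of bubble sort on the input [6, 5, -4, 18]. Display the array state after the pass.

After pass 1: [5, -4, 6, 18] (2 swaps)
Total swaps: 2


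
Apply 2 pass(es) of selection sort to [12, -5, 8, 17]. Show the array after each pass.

Pass 1: Select minimum -5 at index 1, swap -> [-5, 12, 8, 17]
Pass 2: Select minimum 8 at index 2, swap -> [-5, 8, 12, 17]


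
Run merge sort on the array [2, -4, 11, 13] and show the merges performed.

Divide and conquer:
  Merge [2] + [-4] -> [-4, 2]
  Merge [11] + [13] -> [11, 13]
  Merge [-4, 2] + [11, 13] -> [-4, 2, 11, 13]
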